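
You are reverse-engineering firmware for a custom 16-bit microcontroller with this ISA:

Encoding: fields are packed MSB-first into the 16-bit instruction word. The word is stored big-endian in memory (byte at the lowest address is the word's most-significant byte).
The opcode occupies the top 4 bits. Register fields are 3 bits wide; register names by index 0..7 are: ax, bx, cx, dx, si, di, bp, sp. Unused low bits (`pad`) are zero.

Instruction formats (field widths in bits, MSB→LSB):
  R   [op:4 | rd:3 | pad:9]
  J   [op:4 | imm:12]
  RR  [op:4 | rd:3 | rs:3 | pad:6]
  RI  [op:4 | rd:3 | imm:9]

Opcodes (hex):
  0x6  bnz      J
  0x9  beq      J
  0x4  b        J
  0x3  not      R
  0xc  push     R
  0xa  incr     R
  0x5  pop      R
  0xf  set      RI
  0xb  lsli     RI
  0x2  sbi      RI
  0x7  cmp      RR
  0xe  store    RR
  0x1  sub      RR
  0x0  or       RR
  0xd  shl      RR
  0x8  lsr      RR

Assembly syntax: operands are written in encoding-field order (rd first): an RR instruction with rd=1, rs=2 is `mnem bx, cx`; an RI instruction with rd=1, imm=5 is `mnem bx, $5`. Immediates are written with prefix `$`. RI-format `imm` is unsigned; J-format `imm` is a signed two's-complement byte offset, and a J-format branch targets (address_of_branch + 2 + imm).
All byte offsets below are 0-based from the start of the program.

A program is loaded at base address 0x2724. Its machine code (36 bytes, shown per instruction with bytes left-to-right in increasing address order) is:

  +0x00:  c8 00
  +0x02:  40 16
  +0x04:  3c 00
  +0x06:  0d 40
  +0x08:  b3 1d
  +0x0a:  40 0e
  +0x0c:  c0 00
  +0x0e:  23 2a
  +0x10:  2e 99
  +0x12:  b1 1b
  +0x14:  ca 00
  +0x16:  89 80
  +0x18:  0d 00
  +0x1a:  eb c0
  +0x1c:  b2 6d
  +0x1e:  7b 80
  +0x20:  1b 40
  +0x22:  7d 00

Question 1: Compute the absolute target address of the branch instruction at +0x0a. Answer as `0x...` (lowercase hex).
@+0a  big-endian(40 0e) = 0x400e
  opcode bits[15:12]=0x4: b/J
  imm: (w>>0)&0xfff=0xe → $14
  target = base 0x2724 + off 0x0a + 2 + imm 14 = 0x273e

0x273e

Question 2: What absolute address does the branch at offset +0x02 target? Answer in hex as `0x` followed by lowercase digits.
0x273e

off 0x02: read 40 16 as big → 0x4016
  op=0x4016>>12=0x4 ⇒ b (J)
  imm@[11:0]=0x16 ⇒ $22
  target = base 0x2724 + off 0x02 + 2 + imm 22 = 0x273e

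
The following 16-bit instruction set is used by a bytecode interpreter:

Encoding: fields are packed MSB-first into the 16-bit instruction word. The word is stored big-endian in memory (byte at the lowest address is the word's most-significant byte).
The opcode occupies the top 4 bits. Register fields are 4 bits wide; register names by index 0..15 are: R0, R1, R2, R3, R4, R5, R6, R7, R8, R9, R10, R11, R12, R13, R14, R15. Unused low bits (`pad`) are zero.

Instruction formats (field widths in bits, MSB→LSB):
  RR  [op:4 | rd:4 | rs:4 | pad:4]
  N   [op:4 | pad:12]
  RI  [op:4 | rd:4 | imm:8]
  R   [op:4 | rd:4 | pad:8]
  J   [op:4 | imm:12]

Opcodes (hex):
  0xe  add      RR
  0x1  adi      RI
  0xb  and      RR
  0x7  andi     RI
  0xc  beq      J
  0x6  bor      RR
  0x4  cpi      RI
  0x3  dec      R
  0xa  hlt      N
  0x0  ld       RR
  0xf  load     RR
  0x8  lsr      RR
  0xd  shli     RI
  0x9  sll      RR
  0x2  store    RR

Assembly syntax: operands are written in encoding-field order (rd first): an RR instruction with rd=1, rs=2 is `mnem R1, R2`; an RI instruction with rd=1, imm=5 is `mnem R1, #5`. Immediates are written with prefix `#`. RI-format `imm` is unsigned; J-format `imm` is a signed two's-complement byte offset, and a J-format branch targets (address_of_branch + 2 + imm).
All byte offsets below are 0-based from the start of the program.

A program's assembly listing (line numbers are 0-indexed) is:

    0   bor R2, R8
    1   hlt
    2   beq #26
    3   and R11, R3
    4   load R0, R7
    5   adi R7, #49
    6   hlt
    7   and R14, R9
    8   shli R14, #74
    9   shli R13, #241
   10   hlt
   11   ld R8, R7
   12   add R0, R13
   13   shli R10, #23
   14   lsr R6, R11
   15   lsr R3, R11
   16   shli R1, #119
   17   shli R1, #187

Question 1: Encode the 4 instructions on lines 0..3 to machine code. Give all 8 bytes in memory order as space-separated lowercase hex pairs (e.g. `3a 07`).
line 0 (bor): pack op=0x6:4|rd=2:4|rs=8:4|pad=0:4 = 0x6280; big→ 62 80
line 1 (hlt): pack op=0xa:4|pad=0:12 = 0xa000; big→ a0 00
line 2 (beq): pack op=0xc:4|imm=26:12 = 0xc01a; big→ c0 1a
line 3 (and): pack op=0xb:4|rd=11:4|rs=3:4|pad=0:4 = 0xbb30; big→ bb 30

62 80 a0 00 c0 1a bb 30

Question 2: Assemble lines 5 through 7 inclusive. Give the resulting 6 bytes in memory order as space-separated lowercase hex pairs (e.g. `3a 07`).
L5: adi op=0x1:4|rd=7:4|imm=49:8 ⇒ 0x1731 ⇒ big 17 31
L6: hlt op=0xa:4|pad=0:12 ⇒ 0xa000 ⇒ big a0 00
L7: and op=0xb:4|rd=14:4|rs=9:4|pad=0:4 ⇒ 0xbe90 ⇒ big be 90

17 31 a0 00 be 90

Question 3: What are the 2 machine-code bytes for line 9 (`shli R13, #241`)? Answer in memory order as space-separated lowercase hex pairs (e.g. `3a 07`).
9. shli fields op=0xd:4|rd=13:4|imm=241:8 → word ddf1h → dd f1

dd f1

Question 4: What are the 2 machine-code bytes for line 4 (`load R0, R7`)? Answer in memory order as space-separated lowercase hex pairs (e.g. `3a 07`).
L4: load op=0xf:4|rd=0:4|rs=7:4|pad=0:4 ⇒ 0xf070 ⇒ big f0 70

f0 70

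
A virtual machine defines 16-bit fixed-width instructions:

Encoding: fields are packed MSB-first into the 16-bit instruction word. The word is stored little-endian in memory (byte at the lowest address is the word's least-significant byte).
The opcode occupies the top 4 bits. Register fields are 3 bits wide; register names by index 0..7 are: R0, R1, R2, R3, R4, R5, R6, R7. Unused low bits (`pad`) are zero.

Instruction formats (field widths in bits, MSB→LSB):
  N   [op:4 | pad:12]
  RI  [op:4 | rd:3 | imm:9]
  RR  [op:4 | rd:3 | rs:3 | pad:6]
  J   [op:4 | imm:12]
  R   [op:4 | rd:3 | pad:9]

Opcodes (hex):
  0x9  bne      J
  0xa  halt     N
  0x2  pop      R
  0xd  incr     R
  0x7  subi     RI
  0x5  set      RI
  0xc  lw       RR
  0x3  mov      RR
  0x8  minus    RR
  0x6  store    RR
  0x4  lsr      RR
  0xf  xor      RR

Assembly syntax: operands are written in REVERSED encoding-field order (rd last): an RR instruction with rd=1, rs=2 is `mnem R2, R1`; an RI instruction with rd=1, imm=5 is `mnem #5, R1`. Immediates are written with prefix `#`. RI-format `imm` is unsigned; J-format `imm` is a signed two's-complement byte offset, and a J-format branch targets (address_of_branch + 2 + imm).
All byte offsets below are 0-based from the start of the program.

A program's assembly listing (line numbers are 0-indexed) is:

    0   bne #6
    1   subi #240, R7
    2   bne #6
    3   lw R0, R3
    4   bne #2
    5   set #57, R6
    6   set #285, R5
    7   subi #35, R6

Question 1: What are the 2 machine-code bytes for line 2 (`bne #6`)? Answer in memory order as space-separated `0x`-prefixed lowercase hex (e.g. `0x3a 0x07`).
L2: bne op=0x9:4|imm=6:12 ⇒ 0x9006 ⇒ little 06 90

0x06 0x90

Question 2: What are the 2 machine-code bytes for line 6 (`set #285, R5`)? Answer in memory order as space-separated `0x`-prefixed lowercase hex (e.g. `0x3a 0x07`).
0x1d 0x5b

line 6 (set): pack op=0x5:4|rd=5:3|imm=285:9 = 0x5b1d; little→ 1d 5b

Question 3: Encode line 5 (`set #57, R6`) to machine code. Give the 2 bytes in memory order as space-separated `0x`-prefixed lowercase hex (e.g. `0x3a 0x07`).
line 5 (set): pack op=0x5:4|rd=6:3|imm=57:9 = 0x5c39; little→ 39 5c

0x39 0x5c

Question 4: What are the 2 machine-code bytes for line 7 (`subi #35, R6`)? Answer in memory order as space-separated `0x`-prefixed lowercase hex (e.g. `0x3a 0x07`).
line 7 (subi): pack op=0x7:4|rd=6:3|imm=35:9 = 0x7c23; little→ 23 7c

0x23 0x7c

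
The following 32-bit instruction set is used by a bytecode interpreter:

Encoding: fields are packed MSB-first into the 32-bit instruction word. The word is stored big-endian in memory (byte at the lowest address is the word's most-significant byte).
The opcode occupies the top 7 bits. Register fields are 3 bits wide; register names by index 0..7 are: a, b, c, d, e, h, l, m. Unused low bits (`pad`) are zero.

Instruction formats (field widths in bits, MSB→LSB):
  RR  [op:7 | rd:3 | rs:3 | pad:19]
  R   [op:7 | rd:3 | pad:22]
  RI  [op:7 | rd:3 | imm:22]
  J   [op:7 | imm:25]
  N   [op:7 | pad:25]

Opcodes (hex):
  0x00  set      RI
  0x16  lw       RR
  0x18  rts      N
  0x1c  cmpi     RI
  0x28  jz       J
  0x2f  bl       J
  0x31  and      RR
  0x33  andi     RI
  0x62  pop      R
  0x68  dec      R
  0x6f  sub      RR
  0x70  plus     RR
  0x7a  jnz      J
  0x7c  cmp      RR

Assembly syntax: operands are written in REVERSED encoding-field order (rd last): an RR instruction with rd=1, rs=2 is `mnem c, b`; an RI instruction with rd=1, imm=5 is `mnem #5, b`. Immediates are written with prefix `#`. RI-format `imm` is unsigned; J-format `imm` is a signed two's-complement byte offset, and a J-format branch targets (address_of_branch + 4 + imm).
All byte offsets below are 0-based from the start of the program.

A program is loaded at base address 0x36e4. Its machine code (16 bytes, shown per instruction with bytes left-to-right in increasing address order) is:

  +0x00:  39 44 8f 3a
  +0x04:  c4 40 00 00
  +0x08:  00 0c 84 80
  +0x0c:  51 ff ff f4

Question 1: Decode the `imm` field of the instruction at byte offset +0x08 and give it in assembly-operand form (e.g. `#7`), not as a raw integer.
[08] 00 0c 84 80 → 0x000c8480
  top 7b → 0x0 → set [RI]
  rd@[24:22]=0x0 ⇒ a
  imm@[21:0]=0xc8480 ⇒ #820352

#820352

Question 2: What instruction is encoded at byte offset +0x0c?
jz #-12

@+0c  big-endian(51 ff ff f4) = 0x51fffff4
  op=0x51fffff4>>25=0x28 ⇒ jz (J)
  imm@[24:0]=0x1fffff4 (s25→-12) ⇒ #-12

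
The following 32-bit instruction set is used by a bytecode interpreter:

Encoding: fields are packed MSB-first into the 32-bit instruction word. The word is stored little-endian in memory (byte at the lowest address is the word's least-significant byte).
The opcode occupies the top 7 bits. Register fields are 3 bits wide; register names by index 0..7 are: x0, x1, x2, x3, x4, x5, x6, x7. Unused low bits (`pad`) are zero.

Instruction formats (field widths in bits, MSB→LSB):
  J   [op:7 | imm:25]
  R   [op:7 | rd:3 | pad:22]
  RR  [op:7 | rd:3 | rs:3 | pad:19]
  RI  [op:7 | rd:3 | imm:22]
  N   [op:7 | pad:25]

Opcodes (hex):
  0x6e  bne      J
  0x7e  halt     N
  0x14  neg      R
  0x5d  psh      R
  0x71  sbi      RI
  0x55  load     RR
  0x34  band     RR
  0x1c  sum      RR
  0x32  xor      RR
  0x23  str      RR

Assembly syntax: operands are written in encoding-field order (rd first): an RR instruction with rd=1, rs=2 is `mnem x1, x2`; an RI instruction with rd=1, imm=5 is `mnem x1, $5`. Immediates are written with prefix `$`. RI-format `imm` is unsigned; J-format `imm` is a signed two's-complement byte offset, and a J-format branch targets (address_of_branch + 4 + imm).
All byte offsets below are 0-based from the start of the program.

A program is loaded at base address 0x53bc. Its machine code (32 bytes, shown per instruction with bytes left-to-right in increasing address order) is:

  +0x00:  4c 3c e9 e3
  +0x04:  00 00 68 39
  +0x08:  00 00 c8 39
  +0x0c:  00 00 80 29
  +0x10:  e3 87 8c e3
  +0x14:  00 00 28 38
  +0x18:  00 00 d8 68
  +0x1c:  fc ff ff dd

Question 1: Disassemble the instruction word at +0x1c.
@+1c  little-endian(fc ff ff dd) = 0xddfffffc
  op=0xddfffffc>>25=0x6e ⇒ bne (J)
  imm@[24:0]=0x1fffffc (s25→-4) ⇒ $-4

bne $-4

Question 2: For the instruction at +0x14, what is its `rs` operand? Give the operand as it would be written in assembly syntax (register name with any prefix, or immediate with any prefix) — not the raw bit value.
+0x14: 00 00 28 38 ⇒ word 0x38280000 (little)
  top 7b → 0x1c → sum [RR]
  rd: (w>>22)&0x7=0x0 → x0
  rs: (w>>19)&0x7=0x5 → x5

x5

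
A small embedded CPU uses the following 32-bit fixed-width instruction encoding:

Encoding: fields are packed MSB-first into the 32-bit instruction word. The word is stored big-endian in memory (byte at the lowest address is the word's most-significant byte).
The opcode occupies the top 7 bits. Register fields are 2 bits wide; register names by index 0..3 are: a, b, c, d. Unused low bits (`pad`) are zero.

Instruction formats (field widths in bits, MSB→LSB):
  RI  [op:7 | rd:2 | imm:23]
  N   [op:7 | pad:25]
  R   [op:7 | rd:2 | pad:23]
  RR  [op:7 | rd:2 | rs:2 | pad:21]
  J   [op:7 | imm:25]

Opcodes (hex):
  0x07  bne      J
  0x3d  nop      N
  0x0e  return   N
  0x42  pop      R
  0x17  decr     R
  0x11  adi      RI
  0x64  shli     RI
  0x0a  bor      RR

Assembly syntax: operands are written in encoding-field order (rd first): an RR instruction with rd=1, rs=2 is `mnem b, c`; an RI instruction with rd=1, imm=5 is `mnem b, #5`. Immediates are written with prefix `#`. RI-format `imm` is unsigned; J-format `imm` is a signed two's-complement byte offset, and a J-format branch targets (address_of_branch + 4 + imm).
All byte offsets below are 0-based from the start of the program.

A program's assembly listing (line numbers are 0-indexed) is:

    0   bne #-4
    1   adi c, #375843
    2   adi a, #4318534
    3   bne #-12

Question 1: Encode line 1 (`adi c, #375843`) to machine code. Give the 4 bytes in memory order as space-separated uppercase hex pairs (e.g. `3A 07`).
L1: adi op=0x11:7|rd=2:2|imm=375843:23 ⇒ 0x2305bc23 ⇒ big 23 05 bc 23

23 05 BC 23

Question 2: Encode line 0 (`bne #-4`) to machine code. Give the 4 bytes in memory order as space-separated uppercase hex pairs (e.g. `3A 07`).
0F FF FF FC

line 0 (bne): pack op=0x7:7|imm=-4:25 = 0x0ffffffc; big→ 0f ff ff fc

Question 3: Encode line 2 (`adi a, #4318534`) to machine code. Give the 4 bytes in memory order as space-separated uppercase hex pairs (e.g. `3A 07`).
22 41 E5 46

2. adi fields op=0x11:7|rd=0:2|imm=4318534:23 → word 2241e546h → 22 41 e5 46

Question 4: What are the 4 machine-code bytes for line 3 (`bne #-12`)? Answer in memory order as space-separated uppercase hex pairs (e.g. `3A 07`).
0F FF FF F4

line 3 (bne): pack op=0x7:7|imm=-12:25 = 0x0ffffff4; big→ 0f ff ff f4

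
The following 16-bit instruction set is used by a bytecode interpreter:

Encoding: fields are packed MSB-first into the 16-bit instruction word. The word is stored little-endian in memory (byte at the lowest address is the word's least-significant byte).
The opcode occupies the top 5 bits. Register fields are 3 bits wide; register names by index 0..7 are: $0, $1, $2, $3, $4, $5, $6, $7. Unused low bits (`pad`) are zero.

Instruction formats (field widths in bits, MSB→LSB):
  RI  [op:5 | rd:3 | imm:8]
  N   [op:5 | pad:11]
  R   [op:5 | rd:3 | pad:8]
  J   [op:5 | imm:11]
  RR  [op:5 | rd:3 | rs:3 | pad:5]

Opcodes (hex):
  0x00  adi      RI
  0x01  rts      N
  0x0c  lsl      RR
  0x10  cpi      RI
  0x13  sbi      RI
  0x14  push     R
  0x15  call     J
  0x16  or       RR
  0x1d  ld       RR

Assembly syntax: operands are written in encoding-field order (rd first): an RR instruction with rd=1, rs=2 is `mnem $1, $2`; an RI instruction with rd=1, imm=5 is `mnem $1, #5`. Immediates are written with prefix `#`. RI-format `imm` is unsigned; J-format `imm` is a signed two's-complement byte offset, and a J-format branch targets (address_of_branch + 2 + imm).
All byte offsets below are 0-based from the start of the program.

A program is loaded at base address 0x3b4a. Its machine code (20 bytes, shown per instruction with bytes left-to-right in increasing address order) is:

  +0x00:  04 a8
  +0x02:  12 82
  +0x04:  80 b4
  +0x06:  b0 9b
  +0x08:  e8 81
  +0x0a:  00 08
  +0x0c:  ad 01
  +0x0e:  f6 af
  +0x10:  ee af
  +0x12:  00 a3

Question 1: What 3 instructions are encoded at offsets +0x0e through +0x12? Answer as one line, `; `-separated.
+0x0e: f6 af ⇒ word 0xaff6 (little)
  opcode bits[15:11]=0x15: call/J
  imm: (w>>0)&0x7ff=0x7f6 (s11→-10) → #-10
+0x10: ee af ⇒ word 0xafee (little)
  opcode bits[15:11]=0x15: call/J
  imm: (w>>0)&0x7ff=0x7ee (s11→-18) → #-18
+0x12: 00 a3 ⇒ word 0xa300 (little)
  opcode bits[15:11]=0x14: push/R
  rd: (w>>8)&0x7=0x3 → $3

call #-10; call #-18; push $3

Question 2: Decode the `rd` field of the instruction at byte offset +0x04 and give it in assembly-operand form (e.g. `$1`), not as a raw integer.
$4

off 0x04: read 80 b4 as little → 0xb480
  op=0xb480>>11=0x16 ⇒ or (RR)
  rd@[10:8]=0x4 ⇒ $4
  rs@[7:5]=0x4 ⇒ $4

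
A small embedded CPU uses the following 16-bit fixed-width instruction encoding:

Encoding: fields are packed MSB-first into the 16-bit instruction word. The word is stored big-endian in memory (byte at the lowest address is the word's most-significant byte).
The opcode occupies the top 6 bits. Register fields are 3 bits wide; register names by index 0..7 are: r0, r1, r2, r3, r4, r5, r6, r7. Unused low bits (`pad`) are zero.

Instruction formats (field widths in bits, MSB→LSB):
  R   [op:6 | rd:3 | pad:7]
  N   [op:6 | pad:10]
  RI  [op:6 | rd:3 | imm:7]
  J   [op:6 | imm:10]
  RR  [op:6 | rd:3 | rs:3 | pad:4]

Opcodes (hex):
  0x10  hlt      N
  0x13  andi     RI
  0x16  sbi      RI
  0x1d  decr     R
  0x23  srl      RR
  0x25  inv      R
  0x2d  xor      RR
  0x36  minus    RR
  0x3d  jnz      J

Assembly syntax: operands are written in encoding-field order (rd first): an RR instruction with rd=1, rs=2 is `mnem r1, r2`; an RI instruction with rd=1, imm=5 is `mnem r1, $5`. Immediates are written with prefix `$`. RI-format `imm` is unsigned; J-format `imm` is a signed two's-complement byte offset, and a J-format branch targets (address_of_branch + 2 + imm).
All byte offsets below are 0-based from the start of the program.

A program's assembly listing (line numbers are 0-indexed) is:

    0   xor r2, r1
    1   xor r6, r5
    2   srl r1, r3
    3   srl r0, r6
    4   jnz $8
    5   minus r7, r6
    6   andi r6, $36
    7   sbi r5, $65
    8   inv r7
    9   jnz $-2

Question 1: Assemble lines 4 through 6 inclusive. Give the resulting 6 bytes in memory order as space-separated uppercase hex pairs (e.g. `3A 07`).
F4 08 DB E0 4F 24

line 4 (jnz): pack op=0x3d:6|imm=8:10 = 0xf408; big→ f4 08
line 5 (minus): pack op=0x36:6|rd=7:3|rs=6:3|pad=0:4 = 0xdbe0; big→ db e0
line 6 (andi): pack op=0x13:6|rd=6:3|imm=36:7 = 0x4f24; big→ 4f 24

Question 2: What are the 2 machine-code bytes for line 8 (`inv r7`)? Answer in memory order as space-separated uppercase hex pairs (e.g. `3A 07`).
97 80

line 8 (inv): pack op=0x25:6|rd=7:3|pad=0:7 = 0x9780; big→ 97 80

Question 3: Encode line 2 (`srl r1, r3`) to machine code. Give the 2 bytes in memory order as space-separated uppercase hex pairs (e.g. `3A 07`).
8C B0

2. srl fields op=0x23:6|rd=1:3|rs=3:3|pad=0:4 → word 8cb0h → 8c b0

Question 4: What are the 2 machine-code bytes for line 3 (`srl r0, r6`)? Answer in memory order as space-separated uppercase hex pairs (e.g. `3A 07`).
L3: srl op=0x23:6|rd=0:3|rs=6:3|pad=0:4 ⇒ 0x8c60 ⇒ big 8c 60

8C 60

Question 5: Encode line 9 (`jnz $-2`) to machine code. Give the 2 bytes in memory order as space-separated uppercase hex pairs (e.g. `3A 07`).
F7 FE

L9: jnz op=0x3d:6|imm=-2:10 ⇒ 0xf7fe ⇒ big f7 fe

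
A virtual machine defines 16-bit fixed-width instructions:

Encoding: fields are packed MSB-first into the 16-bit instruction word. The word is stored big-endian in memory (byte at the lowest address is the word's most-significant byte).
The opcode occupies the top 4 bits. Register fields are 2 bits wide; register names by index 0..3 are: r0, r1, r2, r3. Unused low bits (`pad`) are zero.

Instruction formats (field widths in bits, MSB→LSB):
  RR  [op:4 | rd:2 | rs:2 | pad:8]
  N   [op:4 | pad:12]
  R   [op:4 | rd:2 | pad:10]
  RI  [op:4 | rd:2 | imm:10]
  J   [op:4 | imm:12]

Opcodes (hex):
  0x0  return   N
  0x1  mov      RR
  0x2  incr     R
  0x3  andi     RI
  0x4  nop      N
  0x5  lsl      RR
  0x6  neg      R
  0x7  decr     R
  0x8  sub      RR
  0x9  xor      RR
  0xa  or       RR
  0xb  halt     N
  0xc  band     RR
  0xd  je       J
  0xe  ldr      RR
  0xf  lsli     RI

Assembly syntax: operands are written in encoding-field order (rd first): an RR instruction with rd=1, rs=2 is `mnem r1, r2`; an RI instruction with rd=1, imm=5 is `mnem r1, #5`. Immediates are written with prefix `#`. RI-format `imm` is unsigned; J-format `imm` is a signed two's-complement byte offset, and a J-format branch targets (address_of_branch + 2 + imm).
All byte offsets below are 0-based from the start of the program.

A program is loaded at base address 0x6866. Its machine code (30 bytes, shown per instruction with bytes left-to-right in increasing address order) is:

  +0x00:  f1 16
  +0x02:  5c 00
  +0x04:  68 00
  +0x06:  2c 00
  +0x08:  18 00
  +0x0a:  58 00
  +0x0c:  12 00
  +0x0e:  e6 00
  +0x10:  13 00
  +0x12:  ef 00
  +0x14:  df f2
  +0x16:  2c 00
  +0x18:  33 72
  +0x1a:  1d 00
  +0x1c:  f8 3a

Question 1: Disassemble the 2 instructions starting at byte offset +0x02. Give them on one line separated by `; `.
lsl r3, r0; neg r2

@+02  big-endian(5c 00) = 0x5c00
  top 4b → 0x5 → lsl [RR]
  [11:10] rd=3 = r3
  [9:8] rs=0 = r0
@+04  big-endian(68 00) = 0x6800
  top 4b → 0x6 → neg [R]
  [11:10] rd=2 = r2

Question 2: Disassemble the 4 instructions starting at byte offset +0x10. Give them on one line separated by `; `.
@+10  big-endian(13 00) = 0x1300
  op=0x1300>>12=0x1 ⇒ mov (RR)
  [11:10] rd=0 = r0
  [9:8] rs=3 = r3
@+12  big-endian(ef 00) = 0xef00
  op=0xef00>>12=0xe ⇒ ldr (RR)
  [11:10] rd=3 = r3
  [9:8] rs=3 = r3
@+14  big-endian(df f2) = 0xdff2
  op=0xdff2>>12=0xd ⇒ je (J)
  [11:0] imm=4082 (s12→-14) = #-14
@+16  big-endian(2c 00) = 0x2c00
  op=0x2c00>>12=0x2 ⇒ incr (R)
  [11:10] rd=3 = r3

mov r0, r3; ldr r3, r3; je #-14; incr r3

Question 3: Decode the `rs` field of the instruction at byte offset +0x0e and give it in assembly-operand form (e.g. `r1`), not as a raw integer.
off 0x0e: read e6 00 as big → 0xe600
  top 4b → 0xe → ldr [RR]
  [11:10] rd=1 = r1
  [9:8] rs=2 = r2

r2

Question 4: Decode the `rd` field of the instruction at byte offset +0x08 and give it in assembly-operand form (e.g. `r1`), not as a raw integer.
[08] 18 00 → 0x1800
  op=0x1800>>12=0x1 ⇒ mov (RR)
  rd@[11:10]=0x2 ⇒ r2
  rs@[9:8]=0x0 ⇒ r0

r2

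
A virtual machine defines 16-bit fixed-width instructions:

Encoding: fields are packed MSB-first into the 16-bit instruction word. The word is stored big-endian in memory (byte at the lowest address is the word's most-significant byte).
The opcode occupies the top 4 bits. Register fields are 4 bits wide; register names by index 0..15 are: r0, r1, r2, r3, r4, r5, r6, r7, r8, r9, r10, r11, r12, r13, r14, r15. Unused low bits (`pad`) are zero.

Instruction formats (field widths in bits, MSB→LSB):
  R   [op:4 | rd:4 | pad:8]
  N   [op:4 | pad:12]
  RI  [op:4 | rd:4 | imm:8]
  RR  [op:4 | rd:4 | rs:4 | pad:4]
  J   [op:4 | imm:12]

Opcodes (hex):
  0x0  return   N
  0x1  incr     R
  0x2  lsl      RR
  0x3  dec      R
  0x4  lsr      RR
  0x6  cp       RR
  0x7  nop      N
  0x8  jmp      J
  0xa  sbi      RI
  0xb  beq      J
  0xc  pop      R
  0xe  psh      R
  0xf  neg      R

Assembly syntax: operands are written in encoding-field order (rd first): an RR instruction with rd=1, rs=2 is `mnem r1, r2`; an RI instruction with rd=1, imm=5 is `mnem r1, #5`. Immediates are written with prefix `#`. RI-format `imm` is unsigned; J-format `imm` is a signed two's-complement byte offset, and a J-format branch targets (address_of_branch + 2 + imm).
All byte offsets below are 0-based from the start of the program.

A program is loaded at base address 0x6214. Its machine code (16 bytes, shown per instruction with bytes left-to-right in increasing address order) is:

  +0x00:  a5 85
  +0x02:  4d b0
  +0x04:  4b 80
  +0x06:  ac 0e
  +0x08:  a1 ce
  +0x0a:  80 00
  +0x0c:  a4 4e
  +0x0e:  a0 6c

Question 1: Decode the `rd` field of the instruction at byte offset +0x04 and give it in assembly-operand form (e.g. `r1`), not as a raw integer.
off 0x04: read 4b 80 as big → 0x4b80
  opcode bits[15:12]=0x4: lsr/RR
  rd@[11:8]=0xb ⇒ r11
  rs@[7:4]=0x8 ⇒ r8

r11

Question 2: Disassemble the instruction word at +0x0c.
sbi r4, #78

[0c] a4 4e → 0xa44e
  opcode bits[15:12]=0xa: sbi/RI
  [11:8] rd=4 = r4
  [7:0] imm=78 = #78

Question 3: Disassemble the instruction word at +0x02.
+0x02: 4d b0 ⇒ word 0x4db0 (big)
  opcode bits[15:12]=0x4: lsr/RR
  rd: (w>>8)&0xf=0xd → r13
  rs: (w>>4)&0xf=0xb → r11

lsr r13, r11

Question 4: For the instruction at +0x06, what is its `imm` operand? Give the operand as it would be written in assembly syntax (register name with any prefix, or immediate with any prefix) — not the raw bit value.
#14

off 0x06: read ac 0e as big → 0xac0e
  opcode bits[15:12]=0xa: sbi/RI
  [11:8] rd=12 = r12
  [7:0] imm=14 = #14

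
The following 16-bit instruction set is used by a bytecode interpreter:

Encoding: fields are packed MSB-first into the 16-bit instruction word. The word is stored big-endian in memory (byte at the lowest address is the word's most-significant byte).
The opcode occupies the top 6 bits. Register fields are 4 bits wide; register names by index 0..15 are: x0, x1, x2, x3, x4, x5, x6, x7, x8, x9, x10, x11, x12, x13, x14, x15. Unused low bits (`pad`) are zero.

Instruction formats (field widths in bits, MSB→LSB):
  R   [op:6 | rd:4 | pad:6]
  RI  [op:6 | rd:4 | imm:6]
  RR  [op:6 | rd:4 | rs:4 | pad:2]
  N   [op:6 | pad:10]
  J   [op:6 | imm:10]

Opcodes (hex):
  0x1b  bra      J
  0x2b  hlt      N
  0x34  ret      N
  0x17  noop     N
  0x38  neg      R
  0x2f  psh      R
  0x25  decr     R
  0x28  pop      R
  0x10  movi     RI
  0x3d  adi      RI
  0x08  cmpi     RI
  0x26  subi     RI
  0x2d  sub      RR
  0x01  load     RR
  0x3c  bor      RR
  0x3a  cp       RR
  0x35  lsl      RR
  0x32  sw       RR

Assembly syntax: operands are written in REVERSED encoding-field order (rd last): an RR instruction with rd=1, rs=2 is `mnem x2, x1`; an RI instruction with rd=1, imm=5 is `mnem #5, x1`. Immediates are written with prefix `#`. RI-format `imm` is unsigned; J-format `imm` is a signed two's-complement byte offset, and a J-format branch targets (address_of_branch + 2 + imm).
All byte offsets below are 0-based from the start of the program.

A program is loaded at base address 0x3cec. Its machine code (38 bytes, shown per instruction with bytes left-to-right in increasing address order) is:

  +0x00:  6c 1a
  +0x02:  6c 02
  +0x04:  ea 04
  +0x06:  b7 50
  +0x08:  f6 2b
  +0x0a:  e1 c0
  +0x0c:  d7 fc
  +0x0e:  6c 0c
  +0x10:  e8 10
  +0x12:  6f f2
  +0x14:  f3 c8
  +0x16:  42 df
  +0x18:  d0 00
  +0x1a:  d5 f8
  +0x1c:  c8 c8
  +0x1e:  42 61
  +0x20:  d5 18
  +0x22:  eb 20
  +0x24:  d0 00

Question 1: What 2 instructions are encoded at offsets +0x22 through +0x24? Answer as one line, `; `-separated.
[22] eb 20 → 0xeb20
  op=0xeb20>>10=0x3a ⇒ cp (RR)
  [9:6] rd=12 = x12
  [5:2] rs=8 = x8
[24] d0 00 → 0xd000
  op=0xd000>>10=0x34 ⇒ ret (N)

cp x8, x12; ret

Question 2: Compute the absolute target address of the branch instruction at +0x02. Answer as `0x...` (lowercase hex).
0x3cf2

@+02  big-endian(6c 02) = 0x6c02
  top 6b → 0x1b → bra [J]
  [9:0] imm=2 = #2
  target = base 0x3cec + off 0x02 + 2 + imm 2 = 0x3cf2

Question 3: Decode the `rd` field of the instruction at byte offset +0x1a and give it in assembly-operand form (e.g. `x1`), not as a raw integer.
x7

+0x1a: d5 f8 ⇒ word 0xd5f8 (big)
  top 6b → 0x35 → lsl [RR]
  rd@[9:6]=0x7 ⇒ x7
  rs@[5:2]=0xe ⇒ x14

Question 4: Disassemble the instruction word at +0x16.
movi #31, x11

+0x16: 42 df ⇒ word 0x42df (big)
  top 6b → 0x10 → movi [RI]
  rd@[9:6]=0xb ⇒ x11
  imm@[5:0]=0x1f ⇒ #31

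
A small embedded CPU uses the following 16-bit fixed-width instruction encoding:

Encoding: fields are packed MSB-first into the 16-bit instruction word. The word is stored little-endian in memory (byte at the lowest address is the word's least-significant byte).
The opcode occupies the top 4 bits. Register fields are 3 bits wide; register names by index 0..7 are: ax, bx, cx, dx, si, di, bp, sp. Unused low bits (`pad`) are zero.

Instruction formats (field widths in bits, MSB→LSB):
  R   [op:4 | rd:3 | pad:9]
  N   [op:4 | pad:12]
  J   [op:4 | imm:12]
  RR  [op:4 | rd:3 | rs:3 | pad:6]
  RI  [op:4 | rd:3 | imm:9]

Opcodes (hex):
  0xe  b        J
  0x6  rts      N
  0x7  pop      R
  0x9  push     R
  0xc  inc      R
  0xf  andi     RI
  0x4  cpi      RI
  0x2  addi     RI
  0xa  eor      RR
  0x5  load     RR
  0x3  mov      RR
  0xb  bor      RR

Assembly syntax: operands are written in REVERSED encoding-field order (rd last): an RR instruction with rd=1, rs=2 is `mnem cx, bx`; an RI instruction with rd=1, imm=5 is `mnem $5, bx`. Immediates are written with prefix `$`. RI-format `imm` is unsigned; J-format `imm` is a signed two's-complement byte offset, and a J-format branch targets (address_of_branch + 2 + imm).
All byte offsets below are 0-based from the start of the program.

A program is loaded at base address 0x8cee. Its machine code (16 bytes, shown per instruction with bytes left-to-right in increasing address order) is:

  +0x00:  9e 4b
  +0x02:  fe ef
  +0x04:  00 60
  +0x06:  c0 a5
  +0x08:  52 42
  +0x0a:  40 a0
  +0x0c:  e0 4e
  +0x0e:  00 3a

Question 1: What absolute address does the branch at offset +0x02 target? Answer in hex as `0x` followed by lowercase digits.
0x8cf0

@+02  little-endian(fe ef) = 0xeffe
  op=0xeffe>>12=0xe ⇒ b (J)
  [11:0] imm=4094 (s12→-2) = $-2
  target = base 0x8cee + off 0x02 + 2 + imm -2 = 0x8cf0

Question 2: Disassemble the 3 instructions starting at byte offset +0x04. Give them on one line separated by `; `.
[04] 00 60 → 0x6000
  opcode bits[15:12]=0x6: rts/N
[06] c0 a5 → 0xa5c0
  opcode bits[15:12]=0xa: eor/RR
  rd: (w>>9)&0x7=0x2 → cx
  rs: (w>>6)&0x7=0x7 → sp
[08] 52 42 → 0x4252
  opcode bits[15:12]=0x4: cpi/RI
  rd: (w>>9)&0x7=0x1 → bx
  imm: (w>>0)&0x1ff=0x52 → $82

rts; eor sp, cx; cpi $82, bx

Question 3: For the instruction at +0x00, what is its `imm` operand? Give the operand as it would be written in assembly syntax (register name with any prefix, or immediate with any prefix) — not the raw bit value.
$414

off 0x00: read 9e 4b as little → 0x4b9e
  top 4b → 0x4 → cpi [RI]
  [11:9] rd=5 = di
  [8:0] imm=414 = $414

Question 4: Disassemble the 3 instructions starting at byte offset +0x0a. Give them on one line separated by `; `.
eor bx, ax; cpi $224, sp; mov ax, di

+0x0a: 40 a0 ⇒ word 0xa040 (little)
  op=0xa040>>12=0xa ⇒ eor (RR)
  rd@[11:9]=0x0 ⇒ ax
  rs@[8:6]=0x1 ⇒ bx
+0x0c: e0 4e ⇒ word 0x4ee0 (little)
  op=0x4ee0>>12=0x4 ⇒ cpi (RI)
  rd@[11:9]=0x7 ⇒ sp
  imm@[8:0]=0xe0 ⇒ $224
+0x0e: 00 3a ⇒ word 0x3a00 (little)
  op=0x3a00>>12=0x3 ⇒ mov (RR)
  rd@[11:9]=0x5 ⇒ di
  rs@[8:6]=0x0 ⇒ ax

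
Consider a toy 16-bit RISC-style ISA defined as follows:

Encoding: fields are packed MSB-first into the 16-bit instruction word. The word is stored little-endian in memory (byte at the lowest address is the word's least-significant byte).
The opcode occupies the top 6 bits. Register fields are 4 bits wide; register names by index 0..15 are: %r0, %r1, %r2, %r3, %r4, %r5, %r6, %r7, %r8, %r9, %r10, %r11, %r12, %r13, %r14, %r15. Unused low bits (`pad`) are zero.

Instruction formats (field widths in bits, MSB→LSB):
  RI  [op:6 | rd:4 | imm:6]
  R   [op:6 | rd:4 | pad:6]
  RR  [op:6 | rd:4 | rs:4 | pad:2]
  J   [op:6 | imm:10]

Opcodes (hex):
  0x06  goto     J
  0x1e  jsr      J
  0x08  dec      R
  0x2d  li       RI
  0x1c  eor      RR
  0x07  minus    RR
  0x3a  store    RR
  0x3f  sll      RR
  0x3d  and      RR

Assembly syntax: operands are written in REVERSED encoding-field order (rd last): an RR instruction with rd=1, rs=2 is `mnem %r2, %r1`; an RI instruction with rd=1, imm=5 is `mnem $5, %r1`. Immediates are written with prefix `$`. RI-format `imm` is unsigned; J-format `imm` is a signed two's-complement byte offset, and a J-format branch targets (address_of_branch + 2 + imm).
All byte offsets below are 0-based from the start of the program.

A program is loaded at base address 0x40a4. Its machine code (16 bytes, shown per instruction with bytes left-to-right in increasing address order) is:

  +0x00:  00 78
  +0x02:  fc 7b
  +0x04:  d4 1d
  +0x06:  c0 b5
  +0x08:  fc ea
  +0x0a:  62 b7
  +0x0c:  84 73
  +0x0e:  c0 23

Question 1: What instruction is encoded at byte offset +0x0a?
@+0a  little-endian(62 b7) = 0xb762
  opcode bits[15:10]=0x2d: li/RI
  rd: (w>>6)&0xf=0xd → %r13
  imm: (w>>0)&0x3f=0x22 → $34

li $34, %r13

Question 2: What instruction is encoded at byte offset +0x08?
store %r15, %r11

[08] fc ea → 0xeafc
  top 6b → 0x3a → store [RR]
  rd@[9:6]=0xb ⇒ %r11
  rs@[5:2]=0xf ⇒ %r15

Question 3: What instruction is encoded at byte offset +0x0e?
@+0e  little-endian(c0 23) = 0x23c0
  top 6b → 0x8 → dec [R]
  rd: (w>>6)&0xf=0xf → %r15

dec %r15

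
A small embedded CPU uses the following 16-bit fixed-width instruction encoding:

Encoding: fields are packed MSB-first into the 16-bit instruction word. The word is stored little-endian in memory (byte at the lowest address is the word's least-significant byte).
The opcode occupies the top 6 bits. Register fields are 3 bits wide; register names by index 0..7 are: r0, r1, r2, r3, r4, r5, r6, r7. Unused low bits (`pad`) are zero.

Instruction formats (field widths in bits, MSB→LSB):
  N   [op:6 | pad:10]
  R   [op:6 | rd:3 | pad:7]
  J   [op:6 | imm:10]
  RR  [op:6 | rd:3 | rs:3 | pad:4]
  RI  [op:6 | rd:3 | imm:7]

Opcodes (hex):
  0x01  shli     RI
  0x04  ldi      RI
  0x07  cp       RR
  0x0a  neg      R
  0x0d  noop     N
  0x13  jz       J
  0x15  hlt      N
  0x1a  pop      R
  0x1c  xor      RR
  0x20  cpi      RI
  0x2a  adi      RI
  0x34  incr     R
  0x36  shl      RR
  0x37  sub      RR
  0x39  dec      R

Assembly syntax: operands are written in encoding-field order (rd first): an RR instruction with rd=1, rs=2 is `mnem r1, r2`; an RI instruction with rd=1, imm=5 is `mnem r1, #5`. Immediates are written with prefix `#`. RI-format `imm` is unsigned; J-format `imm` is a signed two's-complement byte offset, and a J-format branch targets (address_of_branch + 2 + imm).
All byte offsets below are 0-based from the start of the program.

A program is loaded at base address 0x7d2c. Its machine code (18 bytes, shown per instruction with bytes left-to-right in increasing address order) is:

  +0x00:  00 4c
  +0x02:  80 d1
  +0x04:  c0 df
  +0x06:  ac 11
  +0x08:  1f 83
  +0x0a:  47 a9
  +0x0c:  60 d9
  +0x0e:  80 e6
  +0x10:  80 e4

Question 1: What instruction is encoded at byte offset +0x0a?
adi r2, #71

+0x0a: 47 a9 ⇒ word 0xa947 (little)
  opcode bits[15:10]=0x2a: adi/RI
  [9:7] rd=2 = r2
  [6:0] imm=71 = #71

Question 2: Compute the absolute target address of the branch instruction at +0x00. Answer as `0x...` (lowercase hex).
0x7d2e

@+00  little-endian(00 4c) = 0x4c00
  op=0x4c00>>10=0x13 ⇒ jz (J)
  imm: (w>>0)&0x3ff=0x0 → #0
  target = base 0x7d2c + off 0x00 + 2 + imm 0 = 0x7d2e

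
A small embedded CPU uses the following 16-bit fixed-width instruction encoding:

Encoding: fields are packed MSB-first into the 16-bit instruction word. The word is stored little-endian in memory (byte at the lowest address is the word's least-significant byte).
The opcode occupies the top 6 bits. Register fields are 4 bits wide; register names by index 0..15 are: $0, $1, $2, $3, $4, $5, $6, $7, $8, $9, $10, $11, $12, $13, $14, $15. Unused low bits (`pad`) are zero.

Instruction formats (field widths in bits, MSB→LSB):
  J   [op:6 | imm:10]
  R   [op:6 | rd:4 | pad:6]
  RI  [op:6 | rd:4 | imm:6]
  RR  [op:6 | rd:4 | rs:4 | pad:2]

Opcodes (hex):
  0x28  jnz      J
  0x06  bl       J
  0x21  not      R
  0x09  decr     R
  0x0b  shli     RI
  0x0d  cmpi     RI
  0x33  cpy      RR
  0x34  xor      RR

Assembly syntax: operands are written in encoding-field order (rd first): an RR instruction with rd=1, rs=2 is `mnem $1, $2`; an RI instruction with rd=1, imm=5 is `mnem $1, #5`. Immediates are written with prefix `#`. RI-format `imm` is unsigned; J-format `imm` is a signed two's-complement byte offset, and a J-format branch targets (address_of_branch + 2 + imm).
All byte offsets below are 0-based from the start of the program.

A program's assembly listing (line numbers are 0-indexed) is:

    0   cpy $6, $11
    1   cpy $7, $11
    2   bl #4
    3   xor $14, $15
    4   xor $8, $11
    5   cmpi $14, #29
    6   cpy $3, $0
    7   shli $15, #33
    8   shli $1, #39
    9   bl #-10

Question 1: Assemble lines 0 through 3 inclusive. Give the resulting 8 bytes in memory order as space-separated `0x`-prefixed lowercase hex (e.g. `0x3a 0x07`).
0xac 0xcd 0xec 0xcd 0x04 0x18 0xbc 0xd3

L0: cpy op=0x33:6|rd=6:4|rs=11:4|pad=0:2 ⇒ 0xcdac ⇒ little ac cd
L1: cpy op=0x33:6|rd=7:4|rs=11:4|pad=0:2 ⇒ 0xcdec ⇒ little ec cd
L2: bl op=0x6:6|imm=4:10 ⇒ 0x1804 ⇒ little 04 18
L3: xor op=0x34:6|rd=14:4|rs=15:4|pad=0:2 ⇒ 0xd3bc ⇒ little bc d3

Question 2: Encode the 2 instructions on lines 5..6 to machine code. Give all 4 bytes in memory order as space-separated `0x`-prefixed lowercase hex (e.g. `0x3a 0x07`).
0x9d 0x37 0xc0 0xcc

line 5 (cmpi): pack op=0xd:6|rd=14:4|imm=29:6 = 0x379d; little→ 9d 37
line 6 (cpy): pack op=0x33:6|rd=3:4|rs=0:4|pad=0:2 = 0xccc0; little→ c0 cc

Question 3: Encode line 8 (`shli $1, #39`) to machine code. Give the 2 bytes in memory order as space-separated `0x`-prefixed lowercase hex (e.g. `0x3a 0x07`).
line 8 (shli): pack op=0xb:6|rd=1:4|imm=39:6 = 0x2c67; little→ 67 2c

0x67 0x2c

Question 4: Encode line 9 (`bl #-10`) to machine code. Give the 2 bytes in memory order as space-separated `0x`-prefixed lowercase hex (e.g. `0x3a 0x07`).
line 9 (bl): pack op=0x6:6|imm=-10:10 = 0x1bf6; little→ f6 1b

0xf6 0x1b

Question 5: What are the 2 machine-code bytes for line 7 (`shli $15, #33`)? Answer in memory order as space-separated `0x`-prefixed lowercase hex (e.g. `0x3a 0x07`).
0xe1 0x2f

line 7 (shli): pack op=0xb:6|rd=15:4|imm=33:6 = 0x2fe1; little→ e1 2f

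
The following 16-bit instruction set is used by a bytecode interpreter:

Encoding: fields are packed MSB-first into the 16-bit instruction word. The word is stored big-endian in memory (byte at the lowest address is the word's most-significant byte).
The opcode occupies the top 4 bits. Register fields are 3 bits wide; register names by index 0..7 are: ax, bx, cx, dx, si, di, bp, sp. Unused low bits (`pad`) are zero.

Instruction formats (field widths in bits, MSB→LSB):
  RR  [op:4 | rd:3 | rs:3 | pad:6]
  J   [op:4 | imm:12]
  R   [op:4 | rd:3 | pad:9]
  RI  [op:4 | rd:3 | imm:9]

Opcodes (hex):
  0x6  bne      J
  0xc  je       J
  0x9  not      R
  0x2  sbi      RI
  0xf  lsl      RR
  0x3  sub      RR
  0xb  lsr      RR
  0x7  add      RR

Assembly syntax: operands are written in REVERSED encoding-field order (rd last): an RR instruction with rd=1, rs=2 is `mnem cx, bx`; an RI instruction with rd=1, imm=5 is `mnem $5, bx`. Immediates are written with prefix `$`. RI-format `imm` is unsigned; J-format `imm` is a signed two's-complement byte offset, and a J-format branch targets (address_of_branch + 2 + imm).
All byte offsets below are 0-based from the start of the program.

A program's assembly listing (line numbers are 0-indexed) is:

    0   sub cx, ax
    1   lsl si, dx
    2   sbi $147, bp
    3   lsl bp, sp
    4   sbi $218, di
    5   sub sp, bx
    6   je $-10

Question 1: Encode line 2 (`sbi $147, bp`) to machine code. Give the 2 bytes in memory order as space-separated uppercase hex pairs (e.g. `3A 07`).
2C 93

L2: sbi op=0x2:4|rd=6:3|imm=147:9 ⇒ 0x2c93 ⇒ big 2c 93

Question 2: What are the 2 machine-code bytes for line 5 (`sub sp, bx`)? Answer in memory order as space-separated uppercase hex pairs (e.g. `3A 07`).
5. sub fields op=0x3:4|rd=1:3|rs=7:3|pad=0:6 → word 33c0h → 33 c0

33 C0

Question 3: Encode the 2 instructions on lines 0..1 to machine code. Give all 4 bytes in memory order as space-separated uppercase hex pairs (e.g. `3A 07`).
0. sub fields op=0x3:4|rd=0:3|rs=2:3|pad=0:6 → word 3080h → 30 80
1. lsl fields op=0xf:4|rd=3:3|rs=4:3|pad=0:6 → word f700h → f7 00

30 80 F7 00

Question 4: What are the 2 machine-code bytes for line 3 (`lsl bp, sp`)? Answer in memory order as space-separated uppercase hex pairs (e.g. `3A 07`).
line 3 (lsl): pack op=0xf:4|rd=7:3|rs=6:3|pad=0:6 = 0xff80; big→ ff 80

FF 80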